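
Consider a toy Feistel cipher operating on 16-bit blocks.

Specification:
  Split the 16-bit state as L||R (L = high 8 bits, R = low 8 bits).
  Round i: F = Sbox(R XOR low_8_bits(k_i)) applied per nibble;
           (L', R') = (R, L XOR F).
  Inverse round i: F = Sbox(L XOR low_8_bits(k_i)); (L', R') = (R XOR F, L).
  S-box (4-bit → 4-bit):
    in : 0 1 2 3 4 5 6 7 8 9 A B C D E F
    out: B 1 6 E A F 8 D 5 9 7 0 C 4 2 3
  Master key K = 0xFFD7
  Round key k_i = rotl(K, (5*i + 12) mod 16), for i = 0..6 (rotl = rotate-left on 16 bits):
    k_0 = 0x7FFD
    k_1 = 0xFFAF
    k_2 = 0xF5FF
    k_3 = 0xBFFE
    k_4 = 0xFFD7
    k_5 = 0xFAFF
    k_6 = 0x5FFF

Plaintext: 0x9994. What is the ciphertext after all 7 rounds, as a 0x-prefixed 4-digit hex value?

s_0 = plaintext = 0x9994
s_1 = Round(s_0, k_0) = 0x9410
s_2 = Round(s_1, k_1) = 0x1097
s_3 = Round(s_2, k_2) = 0x9795
s_4 = Round(s_3, k_3) = 0x9517
s_5 = Round(s_4, k_4) = 0x175E
s_6 = Round(s_5, k_5) = 0x5E66
s_7 = Round(s_6, k_6) = 0x66C7

0x66C7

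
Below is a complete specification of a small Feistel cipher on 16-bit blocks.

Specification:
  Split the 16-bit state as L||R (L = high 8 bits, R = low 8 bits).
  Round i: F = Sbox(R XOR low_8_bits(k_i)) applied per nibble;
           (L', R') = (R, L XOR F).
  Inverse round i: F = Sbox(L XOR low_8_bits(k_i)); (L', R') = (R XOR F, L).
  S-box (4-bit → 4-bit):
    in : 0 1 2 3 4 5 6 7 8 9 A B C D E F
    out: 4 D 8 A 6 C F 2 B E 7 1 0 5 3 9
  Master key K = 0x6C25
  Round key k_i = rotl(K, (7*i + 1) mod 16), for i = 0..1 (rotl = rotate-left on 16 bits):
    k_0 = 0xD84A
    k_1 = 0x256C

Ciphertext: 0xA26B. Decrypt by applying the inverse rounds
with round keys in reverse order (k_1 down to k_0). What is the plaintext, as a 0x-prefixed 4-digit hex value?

0x2A68

s_0 = ciphertext = 0xA26B
s_1 = InvRound(s_0, k_1) = 0x68A2
s_2 = InvRound(s_1, k_0) = 0x2A68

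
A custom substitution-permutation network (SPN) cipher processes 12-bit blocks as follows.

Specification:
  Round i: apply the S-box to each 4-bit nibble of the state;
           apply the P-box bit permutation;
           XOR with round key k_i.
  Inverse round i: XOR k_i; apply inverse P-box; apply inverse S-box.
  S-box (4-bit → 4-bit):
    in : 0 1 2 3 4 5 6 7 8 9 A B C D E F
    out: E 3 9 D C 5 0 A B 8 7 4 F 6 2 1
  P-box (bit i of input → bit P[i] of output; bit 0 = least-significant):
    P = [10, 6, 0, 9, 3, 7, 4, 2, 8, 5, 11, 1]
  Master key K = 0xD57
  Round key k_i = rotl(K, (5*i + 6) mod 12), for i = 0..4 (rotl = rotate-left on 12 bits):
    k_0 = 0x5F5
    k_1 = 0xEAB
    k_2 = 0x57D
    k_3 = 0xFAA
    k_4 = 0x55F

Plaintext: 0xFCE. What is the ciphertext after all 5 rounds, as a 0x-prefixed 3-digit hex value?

s_0 = plaintext = 0xFCE
s_1 = Round(s_0, k_0) = 0x429
s_2 = Round(s_1, k_1) = 0x4A5
s_3 = Round(s_2, k_2) = 0x9E6
s_4 = Round(s_3, k_3) = 0xF28
s_5 = Round(s_4, k_4) = 0x213

0x213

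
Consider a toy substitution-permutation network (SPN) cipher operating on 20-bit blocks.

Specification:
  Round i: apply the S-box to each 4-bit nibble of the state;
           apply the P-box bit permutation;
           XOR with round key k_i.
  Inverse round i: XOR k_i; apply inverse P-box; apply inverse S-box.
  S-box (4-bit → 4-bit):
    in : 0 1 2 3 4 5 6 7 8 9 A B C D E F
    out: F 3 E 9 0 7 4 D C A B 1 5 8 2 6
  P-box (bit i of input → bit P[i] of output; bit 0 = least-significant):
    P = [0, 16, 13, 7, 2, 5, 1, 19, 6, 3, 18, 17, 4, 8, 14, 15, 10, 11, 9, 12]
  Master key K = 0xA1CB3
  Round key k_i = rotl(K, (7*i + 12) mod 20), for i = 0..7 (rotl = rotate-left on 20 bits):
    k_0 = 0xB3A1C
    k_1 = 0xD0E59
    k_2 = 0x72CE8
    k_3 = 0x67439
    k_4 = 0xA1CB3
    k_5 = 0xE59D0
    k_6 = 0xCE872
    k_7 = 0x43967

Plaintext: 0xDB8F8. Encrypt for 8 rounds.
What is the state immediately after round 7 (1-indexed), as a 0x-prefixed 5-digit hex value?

s_0 = plaintext = 0xDB8F8
s_1 = Round(s_0, k_0) = 0xD0AAE
s_2 = Round(s_1, k_1) = 0x6DF25
s_3 = Round(s_2, k_2) = 0xA8EC3
s_4 = Round(s_3, k_3) = 0x6A8B6
s_5 = Round(s_4, k_4) = 0xCBFA7
s_6 = Round(s_5, k_5) = 0x27F6D
s_7 = Round(s_6, k_6) = 0x832E8
s_8 = Round(s_7, k_7) = 0x28BDF

0x832E8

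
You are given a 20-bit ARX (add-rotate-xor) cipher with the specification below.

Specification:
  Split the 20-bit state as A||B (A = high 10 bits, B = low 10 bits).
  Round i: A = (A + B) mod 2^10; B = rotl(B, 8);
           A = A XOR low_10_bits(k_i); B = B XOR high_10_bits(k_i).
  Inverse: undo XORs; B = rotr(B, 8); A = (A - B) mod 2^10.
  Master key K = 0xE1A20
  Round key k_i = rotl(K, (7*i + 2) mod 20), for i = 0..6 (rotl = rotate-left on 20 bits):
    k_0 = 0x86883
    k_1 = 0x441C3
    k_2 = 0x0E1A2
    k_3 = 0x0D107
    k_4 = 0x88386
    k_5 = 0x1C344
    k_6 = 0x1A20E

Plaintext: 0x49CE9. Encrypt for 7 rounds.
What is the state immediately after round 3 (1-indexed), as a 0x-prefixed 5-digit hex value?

0xFA84E

s_0 = plaintext = 0x49CE9
s_1 = Round(s_0, k_0) = 0xA4F20
s_2 = Round(s_1, k_1) = 0x1C1D8
s_3 = Round(s_2, k_2) = 0xFA84E
s_4 = Round(s_3, k_3) = 0x4FE27
s_5 = Round(s_4, k_4) = 0x381A9
s_6 = Round(s_5, k_5) = 0x7351A
s_7 = Round(s_6, k_6) = 0x3A62E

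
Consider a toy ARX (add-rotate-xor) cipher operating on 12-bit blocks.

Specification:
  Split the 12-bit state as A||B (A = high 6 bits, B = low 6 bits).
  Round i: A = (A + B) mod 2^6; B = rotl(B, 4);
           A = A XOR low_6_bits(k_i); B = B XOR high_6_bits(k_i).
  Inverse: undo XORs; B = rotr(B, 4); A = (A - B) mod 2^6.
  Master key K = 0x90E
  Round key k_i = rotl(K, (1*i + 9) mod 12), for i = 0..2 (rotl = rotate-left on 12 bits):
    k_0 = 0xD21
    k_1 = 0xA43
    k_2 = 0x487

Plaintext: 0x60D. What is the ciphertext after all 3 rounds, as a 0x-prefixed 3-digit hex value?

0xFD6

s_0 = plaintext = 0x60D
s_1 = Round(s_0, k_0) = 0x127
s_2 = Round(s_1, k_1) = 0xA10
s_3 = Round(s_2, k_2) = 0xFD6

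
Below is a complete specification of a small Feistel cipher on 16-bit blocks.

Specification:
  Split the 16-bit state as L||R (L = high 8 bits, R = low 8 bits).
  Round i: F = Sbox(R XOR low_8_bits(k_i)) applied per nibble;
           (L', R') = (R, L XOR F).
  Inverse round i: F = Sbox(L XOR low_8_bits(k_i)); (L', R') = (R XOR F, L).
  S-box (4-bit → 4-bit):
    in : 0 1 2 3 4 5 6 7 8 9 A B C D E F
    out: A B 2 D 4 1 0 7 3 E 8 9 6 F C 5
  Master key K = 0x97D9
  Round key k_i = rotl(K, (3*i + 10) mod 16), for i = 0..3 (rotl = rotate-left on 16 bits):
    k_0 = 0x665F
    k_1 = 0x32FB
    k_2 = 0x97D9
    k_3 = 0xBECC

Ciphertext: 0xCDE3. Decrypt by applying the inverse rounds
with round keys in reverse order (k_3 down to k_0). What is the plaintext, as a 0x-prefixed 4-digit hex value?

0xE5B7

s_0 = ciphertext = 0xCDE3
s_1 = InvRound(s_0, k_3) = 0x48CD
s_2 = InvRound(s_1, k_2) = 0x2648
s_3 = InvRound(s_2, k_1) = 0xB726
s_4 = InvRound(s_3, k_0) = 0xE5B7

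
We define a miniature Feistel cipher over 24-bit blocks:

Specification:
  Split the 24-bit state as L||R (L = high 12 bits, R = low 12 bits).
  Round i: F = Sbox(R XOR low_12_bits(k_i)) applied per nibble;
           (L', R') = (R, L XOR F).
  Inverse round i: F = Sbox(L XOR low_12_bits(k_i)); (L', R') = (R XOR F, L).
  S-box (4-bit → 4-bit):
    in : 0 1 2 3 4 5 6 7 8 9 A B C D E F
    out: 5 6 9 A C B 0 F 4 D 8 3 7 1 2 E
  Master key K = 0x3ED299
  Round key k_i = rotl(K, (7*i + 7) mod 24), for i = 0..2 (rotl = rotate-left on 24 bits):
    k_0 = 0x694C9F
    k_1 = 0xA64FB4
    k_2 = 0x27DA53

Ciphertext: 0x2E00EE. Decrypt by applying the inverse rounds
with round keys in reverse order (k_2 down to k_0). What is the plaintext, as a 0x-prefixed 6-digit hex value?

0x52C1E5

s_0 = ciphertext = 0x2E00EE
s_1 = InvRound(s_0, k_2) = 0x4D42E0
s_2 = InvRound(s_1, k_1) = 0x1E54D4
s_3 = InvRound(s_2, k_0) = 0x52C1E5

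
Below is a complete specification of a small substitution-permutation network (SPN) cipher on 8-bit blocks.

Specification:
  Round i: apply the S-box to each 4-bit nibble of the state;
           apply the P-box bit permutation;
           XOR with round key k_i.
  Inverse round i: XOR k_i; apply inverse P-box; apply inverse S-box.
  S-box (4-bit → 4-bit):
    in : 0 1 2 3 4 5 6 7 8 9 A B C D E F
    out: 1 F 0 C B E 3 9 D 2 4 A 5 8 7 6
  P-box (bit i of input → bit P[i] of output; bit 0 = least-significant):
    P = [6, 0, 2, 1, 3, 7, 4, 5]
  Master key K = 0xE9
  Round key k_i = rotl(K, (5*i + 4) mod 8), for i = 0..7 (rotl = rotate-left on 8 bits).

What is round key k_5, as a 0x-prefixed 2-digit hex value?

0x3D

K = 0xE9
k_0 = rotl(K, (5*0+4) mod 8) = rotl(K, 4) = 0x9E
k_1 = rotl(K, (5*1+4) mod 8) = rotl(K, 1) = 0xD3
k_2 = rotl(K, (5*2+4) mod 8) = rotl(K, 6) = 0x7A
k_3 = rotl(K, (5*3+4) mod 8) = rotl(K, 3) = 0x4F
k_4 = rotl(K, (5*4+4) mod 8) = rotl(K, 0) = 0xE9
k_5 = rotl(K, (5*5+4) mod 8) = rotl(K, 5) = 0x3D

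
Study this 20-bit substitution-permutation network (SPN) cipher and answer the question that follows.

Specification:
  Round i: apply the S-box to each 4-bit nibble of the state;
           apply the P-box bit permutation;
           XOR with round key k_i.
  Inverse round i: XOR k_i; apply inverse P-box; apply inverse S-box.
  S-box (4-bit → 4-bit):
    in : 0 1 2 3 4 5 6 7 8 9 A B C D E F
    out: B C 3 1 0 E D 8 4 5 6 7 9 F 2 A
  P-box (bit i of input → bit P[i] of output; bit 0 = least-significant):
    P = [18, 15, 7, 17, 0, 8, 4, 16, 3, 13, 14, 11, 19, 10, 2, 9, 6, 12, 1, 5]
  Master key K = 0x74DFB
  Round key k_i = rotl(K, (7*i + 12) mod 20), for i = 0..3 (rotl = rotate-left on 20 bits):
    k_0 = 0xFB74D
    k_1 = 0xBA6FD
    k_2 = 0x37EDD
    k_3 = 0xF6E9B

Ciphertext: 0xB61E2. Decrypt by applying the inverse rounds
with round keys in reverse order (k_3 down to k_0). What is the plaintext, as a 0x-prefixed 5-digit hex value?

s_0 = ciphertext = 0xB61E2
s_1 = InvRound(s_0, k_3) = 0xCFCB3
s_2 = InvRound(s_1, k_2) = 0x66370
s_3 = InvRound(s_2, k_1) = 0x4B90B
s_4 = InvRound(s_3, k_0) = 0x9D777

0x9D777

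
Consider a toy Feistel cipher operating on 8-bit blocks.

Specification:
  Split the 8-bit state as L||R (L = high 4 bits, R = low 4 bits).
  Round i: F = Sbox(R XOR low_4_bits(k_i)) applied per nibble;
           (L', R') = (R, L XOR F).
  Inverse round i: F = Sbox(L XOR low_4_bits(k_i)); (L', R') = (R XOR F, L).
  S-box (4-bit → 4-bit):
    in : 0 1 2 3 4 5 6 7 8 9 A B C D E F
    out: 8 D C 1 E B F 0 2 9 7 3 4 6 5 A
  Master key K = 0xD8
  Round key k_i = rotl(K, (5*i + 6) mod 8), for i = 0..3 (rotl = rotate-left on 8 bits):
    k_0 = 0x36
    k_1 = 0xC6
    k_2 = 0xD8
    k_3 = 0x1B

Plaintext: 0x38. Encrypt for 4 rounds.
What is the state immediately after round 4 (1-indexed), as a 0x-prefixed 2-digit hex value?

0x4A

s_0 = plaintext = 0x38
s_1 = Round(s_0, k_0) = 0x86
s_2 = Round(s_1, k_1) = 0x60
s_3 = Round(s_2, k_2) = 0x04
s_4 = Round(s_3, k_3) = 0x4A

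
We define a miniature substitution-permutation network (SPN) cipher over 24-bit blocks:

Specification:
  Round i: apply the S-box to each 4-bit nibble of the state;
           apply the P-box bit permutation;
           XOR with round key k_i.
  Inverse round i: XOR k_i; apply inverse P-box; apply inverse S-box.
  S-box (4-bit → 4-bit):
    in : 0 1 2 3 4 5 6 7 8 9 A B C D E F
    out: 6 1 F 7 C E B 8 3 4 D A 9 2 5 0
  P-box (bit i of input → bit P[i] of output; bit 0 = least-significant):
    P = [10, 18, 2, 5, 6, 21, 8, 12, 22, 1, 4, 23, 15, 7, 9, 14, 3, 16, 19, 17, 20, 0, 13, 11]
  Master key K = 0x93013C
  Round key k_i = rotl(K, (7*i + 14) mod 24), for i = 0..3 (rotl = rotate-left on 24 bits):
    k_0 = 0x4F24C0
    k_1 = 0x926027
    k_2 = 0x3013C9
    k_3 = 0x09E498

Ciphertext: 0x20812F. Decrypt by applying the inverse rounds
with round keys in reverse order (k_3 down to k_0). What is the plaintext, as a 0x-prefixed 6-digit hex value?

s_0 = ciphertext = 0x20812F
s_1 = InvRound(s_0, k_3) = 0x00B00A
s_2 = InvRound(s_1, k_2) = 0x3F3D3F
s_3 = InvRound(s_2, k_1) = 0x737458
s_4 = InvRound(s_3, k_0) = 0x1EB9BD

0x1EB9BD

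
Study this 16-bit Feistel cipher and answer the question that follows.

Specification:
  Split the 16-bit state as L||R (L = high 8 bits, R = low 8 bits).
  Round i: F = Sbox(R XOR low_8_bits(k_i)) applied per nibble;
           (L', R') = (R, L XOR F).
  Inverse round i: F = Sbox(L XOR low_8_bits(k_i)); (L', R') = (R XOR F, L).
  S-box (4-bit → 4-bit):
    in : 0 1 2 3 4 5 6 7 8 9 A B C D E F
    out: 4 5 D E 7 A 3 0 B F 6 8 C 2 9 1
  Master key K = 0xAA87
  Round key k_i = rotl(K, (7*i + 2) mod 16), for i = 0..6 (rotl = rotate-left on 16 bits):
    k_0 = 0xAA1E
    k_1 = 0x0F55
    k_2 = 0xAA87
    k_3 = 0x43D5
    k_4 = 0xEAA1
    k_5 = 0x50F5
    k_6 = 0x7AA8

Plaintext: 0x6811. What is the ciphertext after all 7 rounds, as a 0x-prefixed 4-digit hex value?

s_0 = plaintext = 0x6811
s_1 = Round(s_0, k_0) = 0x1129
s_2 = Round(s_1, k_1) = 0x291D
s_3 = Round(s_2, k_2) = 0x1DDF
s_4 = Round(s_3, k_3) = 0xDF5B
s_5 = Round(s_4, k_4) = 0x5BC9
s_6 = Round(s_5, k_5) = 0xC9B7
s_7 = Round(s_6, k_6) = 0xB798

0xB798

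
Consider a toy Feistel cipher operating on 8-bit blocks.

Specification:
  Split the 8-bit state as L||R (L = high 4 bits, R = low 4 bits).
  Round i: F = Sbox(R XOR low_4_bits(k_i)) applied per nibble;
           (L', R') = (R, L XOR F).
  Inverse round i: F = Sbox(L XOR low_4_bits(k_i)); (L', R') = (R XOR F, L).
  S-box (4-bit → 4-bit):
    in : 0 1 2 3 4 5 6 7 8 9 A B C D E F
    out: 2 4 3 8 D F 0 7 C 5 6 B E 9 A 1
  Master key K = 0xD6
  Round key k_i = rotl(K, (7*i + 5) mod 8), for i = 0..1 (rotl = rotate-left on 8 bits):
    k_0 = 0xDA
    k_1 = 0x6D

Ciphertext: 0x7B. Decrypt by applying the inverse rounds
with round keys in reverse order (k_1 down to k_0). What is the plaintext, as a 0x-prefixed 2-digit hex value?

s_0 = ciphertext = 0x7B
s_1 = InvRound(s_0, k_1) = 0xD7
s_2 = InvRound(s_1, k_0) = 0x0D

0x0D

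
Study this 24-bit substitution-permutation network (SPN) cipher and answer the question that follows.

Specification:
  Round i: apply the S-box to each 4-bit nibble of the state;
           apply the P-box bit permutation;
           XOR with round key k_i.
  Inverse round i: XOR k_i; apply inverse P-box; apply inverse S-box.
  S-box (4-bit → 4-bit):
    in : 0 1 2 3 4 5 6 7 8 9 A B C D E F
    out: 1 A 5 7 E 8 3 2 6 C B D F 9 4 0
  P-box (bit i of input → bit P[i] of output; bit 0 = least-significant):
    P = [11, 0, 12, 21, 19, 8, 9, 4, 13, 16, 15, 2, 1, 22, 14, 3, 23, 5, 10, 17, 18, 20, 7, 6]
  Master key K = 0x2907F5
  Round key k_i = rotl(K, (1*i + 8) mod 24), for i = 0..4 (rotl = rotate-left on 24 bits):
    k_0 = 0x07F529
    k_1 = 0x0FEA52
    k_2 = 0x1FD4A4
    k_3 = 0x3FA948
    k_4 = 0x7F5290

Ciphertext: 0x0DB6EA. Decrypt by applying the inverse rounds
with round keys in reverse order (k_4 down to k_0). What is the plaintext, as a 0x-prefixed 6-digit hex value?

s_0 = ciphertext = 0x0DB6EA
s_1 = InvRound(s_0, k_4) = 0x14C255
s_2 = InvRound(s_1, k_3) = 0xF59ACA
s_3 = InvRound(s_2, k_2) = 0x5CC52D
s_4 = InvRound(s_3, k_1) = 0x14AA46
s_5 = InvRound(s_4, k_0) = 0x14B183

0x14B183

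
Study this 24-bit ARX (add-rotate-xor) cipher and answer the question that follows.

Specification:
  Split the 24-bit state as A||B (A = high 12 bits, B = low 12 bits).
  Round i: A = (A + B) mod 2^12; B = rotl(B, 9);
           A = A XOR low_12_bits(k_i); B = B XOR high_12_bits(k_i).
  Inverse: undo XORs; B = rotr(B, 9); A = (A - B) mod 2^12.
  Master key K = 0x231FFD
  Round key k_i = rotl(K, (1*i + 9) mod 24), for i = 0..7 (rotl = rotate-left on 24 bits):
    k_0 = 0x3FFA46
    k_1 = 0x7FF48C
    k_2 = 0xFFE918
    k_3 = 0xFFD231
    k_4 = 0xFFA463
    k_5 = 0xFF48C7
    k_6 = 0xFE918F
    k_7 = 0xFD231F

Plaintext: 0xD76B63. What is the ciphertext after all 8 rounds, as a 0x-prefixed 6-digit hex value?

0x032780

s_0 = plaintext = 0xD76B63
s_1 = Round(s_0, k_0) = 0x29F493
s_2 = Round(s_1, k_1) = 0x3BE16D
s_3 = Round(s_2, k_2) = 0xC335D3
s_4 = Round(s_3, k_3) = 0x037947
s_5 = Round(s_4, k_4) = 0xD1D0D2
s_6 = Round(s_5, k_5) = 0x528BEE
s_7 = Round(s_6, k_6) = 0x099294
s_8 = Round(s_7, k_7) = 0x032780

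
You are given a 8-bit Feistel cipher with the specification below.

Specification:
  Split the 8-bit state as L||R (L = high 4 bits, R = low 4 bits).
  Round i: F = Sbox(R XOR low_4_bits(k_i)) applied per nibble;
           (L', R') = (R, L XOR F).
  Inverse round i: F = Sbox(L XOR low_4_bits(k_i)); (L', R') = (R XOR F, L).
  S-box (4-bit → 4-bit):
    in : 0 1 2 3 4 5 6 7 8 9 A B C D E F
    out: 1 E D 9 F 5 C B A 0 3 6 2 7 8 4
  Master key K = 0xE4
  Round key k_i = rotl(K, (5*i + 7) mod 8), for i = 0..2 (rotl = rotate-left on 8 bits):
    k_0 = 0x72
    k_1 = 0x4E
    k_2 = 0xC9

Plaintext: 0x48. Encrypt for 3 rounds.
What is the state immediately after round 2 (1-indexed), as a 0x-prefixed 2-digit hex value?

s_0 = plaintext = 0x48
s_1 = Round(s_0, k_0) = 0x87
s_2 = Round(s_1, k_1) = 0x78
s_3 = Round(s_2, k_2) = 0x89

0x78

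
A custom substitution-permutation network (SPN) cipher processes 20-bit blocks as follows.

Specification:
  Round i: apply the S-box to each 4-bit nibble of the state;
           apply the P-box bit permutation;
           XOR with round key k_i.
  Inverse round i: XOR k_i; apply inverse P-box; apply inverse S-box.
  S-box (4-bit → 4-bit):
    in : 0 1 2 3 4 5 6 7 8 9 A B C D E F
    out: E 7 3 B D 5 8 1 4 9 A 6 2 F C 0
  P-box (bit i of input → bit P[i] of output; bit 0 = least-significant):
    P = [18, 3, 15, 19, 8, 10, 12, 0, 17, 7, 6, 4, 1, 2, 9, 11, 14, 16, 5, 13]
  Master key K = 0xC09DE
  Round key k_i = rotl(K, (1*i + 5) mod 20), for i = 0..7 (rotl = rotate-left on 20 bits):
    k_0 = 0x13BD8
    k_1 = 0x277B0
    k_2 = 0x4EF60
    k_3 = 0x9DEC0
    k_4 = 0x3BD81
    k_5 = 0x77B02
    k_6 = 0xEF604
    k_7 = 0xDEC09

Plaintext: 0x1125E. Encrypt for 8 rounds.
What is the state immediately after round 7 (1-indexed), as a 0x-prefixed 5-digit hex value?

0xB0C2D

s_0 = plaintext = 0x1125E
s_1 = Round(s_0, k_0) = 0xAE87E
s_2 = Round(s_1, k_1) = 0xBDCF0
s_3 = Round(s_2, k_2) = 0xD65CE
s_4 = Round(s_3, k_3) = 0x232A0
s_5 = Round(s_4, k_4) = 0x8710E
s_6 = Round(s_5, k_5) = 0xDEFE1
s_7 = Round(s_6, k_6) = 0xB0C2D
s_8 = Round(s_7, k_7) = 0x063A5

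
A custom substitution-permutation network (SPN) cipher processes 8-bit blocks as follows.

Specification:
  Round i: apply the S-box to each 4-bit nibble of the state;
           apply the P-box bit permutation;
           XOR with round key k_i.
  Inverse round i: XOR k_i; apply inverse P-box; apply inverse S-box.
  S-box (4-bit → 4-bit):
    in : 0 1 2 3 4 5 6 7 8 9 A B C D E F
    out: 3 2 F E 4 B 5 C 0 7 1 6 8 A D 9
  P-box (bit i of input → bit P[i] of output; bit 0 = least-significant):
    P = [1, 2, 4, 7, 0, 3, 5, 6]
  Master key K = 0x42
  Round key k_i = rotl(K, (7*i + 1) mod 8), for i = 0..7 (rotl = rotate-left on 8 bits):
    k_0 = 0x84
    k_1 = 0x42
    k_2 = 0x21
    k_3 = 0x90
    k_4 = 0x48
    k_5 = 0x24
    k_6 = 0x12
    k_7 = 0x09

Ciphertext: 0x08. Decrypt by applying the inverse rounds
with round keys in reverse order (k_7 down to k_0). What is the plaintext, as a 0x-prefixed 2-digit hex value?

0x14

s_0 = ciphertext = 0x08
s_1 = InvRound(s_0, k_7) = 0xA8
s_2 = InvRound(s_1, k_6) = 0xBE
s_3 = InvRound(s_2, k_5) = 0x1E
s_4 = InvRound(s_3, k_4) = 0xC9
s_5 = InvRound(s_4, k_3) = 0x54
s_6 = InvRound(s_5, k_2) = 0xEB
s_7 = InvRound(s_6, k_1) = 0x9C
s_8 = InvRound(s_7, k_0) = 0x14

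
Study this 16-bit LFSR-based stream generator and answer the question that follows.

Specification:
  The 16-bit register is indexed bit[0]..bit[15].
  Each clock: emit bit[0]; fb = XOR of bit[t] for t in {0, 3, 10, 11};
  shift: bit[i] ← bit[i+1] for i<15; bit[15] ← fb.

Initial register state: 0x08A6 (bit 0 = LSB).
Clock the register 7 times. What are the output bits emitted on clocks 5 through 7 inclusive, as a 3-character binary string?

010

reg_0 = 0x08A6
clock 1: out=0, reg = 0x8453
clock 2: out=1, reg = 0x4229
clock 3: out=1, reg = 0x2114
clock 4: out=0, reg = 0x108A
clock 5: out=0, reg = 0x8845
clock 6: out=1, reg = 0x4422
clock 7: out=0, reg = 0xA211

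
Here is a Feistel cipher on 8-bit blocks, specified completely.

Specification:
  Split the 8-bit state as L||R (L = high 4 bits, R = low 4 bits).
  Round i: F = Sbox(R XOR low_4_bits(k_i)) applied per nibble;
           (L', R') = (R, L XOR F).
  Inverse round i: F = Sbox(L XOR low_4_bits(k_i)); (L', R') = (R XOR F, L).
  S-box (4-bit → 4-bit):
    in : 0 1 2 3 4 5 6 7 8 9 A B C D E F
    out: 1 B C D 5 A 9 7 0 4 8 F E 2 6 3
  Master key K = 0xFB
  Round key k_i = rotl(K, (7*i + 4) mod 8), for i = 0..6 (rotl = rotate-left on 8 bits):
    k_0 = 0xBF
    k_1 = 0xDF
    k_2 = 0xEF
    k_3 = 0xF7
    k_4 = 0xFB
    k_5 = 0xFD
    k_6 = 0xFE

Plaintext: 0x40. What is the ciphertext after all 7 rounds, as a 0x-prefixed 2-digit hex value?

s_0 = plaintext = 0x40
s_1 = Round(s_0, k_0) = 0x07
s_2 = Round(s_1, k_1) = 0x70
s_3 = Round(s_2, k_2) = 0x04
s_4 = Round(s_3, k_3) = 0x4D
s_5 = Round(s_4, k_4) = 0xDD
s_6 = Round(s_5, k_5) = 0xDC
s_7 = Round(s_6, k_6) = 0xC1

0xC1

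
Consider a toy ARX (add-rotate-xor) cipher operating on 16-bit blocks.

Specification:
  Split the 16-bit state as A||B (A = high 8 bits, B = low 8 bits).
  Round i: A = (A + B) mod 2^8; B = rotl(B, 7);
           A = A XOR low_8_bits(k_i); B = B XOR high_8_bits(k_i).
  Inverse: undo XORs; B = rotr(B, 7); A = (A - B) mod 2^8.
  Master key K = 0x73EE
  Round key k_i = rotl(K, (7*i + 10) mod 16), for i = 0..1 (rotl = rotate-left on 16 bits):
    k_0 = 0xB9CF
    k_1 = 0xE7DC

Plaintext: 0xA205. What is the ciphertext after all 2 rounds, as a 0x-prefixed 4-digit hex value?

s_0 = plaintext = 0xA205
s_1 = Round(s_0, k_0) = 0x683B
s_2 = Round(s_1, k_1) = 0x7F7A

0x7F7A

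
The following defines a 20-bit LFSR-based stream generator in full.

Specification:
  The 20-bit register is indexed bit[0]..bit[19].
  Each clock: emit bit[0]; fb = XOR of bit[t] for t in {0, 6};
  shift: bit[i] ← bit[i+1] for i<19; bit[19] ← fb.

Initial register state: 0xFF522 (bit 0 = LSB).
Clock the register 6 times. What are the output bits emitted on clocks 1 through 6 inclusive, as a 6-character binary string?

reg_0 = 0xFF522
clock 1: out=0, reg = 0x7FA91
clock 2: out=1, reg = 0xBFD48
clock 3: out=0, reg = 0xDFEA4
clock 4: out=0, reg = 0x6FF52
clock 5: out=0, reg = 0xB7FA9
clock 6: out=1, reg = 0xDBFD4

010001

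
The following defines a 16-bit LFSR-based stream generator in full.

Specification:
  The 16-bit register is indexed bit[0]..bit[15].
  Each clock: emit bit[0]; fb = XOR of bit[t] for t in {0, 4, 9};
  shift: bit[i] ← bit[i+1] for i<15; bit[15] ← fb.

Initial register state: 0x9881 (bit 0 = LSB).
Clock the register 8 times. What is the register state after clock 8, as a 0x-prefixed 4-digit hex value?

reg_0 = 0x9881
clock 1: out=1, reg = 0xCC40
clock 2: out=0, reg = 0x6620
clock 3: out=0, reg = 0xB310
clock 4: out=0, reg = 0x5988
clock 5: out=0, reg = 0x2CC4
clock 6: out=0, reg = 0x1662
clock 7: out=0, reg = 0x8B31
clock 8: out=1, reg = 0xC598

0xC598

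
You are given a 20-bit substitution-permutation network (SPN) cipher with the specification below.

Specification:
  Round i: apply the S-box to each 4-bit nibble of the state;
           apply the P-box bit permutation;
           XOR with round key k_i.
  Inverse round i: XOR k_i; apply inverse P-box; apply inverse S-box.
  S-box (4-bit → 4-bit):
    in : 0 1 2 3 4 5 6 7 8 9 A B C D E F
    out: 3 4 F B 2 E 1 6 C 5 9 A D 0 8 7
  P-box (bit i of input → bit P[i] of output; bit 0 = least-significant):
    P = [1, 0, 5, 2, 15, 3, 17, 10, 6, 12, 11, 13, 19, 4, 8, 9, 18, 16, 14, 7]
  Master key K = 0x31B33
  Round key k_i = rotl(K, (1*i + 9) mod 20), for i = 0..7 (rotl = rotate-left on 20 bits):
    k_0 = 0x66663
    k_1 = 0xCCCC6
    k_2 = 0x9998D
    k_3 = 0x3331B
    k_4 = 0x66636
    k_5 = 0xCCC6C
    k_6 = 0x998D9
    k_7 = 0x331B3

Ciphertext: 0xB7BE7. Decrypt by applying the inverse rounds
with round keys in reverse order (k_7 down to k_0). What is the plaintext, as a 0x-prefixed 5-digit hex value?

0xEDD1E

s_0 = ciphertext = 0xB7BE7
s_1 = InvRound(s_0, k_7) = 0x139DE
s_2 = InvRound(s_1, k_6) = 0xD9E63
s_3 = InvRound(s_2, k_5) = 0x7E443
s_4 = InvRound(s_3, k_4) = 0x4B665
s_5 = InvRound(s_4, k_3) = 0x0762C
s_6 = InvRound(s_5, k_2) = 0x5C8A7
s_7 = InvRound(s_6, k_1) = 0x466E7
s_8 = InvRound(s_7, k_0) = 0xEDD1E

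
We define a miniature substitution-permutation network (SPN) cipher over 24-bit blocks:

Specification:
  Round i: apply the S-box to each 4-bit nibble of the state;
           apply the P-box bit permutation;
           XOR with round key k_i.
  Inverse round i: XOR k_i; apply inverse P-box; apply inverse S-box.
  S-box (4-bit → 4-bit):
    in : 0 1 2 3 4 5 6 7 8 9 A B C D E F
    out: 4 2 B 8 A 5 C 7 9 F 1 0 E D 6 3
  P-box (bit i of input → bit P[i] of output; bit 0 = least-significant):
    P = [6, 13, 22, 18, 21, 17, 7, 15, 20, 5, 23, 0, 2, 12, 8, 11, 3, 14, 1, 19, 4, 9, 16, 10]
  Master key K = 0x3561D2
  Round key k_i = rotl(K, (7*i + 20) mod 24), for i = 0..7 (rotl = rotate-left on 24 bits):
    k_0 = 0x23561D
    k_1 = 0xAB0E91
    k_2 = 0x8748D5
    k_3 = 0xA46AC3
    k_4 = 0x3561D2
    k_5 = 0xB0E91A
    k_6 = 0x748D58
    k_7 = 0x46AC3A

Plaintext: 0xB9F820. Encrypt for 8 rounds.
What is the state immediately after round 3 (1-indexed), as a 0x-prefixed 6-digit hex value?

s_0 = plaintext = 0xB9F820
s_1 = Round(s_0, k_0) = 0x598612
s_2 = Round(s_1, k_1) = 0x2466CE
s_3 = Round(s_2, k_2) = 0x4DA744
s_4 = Round(s_3, k_3) = 0x3ACCED
s_5 = Round(s_4, k_4) = 0xF37C3B
s_6 = Round(s_5, k_5) = 0x387A2F
s_7 = Round(s_6, k_6) = 0x4E3814
s_8 = Round(s_7, k_7) = 0x50C239

0x4DA744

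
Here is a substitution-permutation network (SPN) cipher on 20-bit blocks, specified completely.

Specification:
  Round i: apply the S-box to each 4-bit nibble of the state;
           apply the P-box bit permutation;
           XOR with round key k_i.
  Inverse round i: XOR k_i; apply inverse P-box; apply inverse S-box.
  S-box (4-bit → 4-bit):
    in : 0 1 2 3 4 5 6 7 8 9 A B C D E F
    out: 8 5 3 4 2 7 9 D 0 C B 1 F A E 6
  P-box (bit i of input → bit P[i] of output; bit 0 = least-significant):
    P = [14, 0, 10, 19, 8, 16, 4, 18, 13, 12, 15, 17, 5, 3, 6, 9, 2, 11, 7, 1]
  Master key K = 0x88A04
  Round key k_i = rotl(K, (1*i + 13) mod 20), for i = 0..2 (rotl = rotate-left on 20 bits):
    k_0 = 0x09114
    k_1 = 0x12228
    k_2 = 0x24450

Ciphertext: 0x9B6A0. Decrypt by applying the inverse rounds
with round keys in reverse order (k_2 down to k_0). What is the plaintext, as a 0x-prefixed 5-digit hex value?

s_0 = ciphertext = 0x9B6A0
s_1 = InvRound(s_0, k_2) = 0x37CF6
s_2 = InvRound(s_1, k_1) = 0xCED31
s_3 = InvRound(s_2, k_0) = 0x2B20C

0x2B20C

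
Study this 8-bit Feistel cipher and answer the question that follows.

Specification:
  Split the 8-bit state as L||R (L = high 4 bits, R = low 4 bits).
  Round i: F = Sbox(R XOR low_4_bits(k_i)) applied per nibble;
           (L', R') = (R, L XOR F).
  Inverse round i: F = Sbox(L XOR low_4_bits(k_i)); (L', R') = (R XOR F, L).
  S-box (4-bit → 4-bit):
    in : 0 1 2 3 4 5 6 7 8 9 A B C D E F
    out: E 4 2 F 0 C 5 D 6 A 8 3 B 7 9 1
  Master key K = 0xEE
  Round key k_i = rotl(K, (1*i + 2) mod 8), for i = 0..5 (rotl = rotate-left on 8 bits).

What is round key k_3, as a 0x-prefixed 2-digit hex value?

0xDD

K = 0xEE
k_0 = rotl(K, (1*0+2) mod 8) = rotl(K, 2) = 0xBB
k_1 = rotl(K, (1*1+2) mod 8) = rotl(K, 3) = 0x77
k_2 = rotl(K, (1*2+2) mod 8) = rotl(K, 4) = 0xEE
k_3 = rotl(K, (1*3+2) mod 8) = rotl(K, 5) = 0xDD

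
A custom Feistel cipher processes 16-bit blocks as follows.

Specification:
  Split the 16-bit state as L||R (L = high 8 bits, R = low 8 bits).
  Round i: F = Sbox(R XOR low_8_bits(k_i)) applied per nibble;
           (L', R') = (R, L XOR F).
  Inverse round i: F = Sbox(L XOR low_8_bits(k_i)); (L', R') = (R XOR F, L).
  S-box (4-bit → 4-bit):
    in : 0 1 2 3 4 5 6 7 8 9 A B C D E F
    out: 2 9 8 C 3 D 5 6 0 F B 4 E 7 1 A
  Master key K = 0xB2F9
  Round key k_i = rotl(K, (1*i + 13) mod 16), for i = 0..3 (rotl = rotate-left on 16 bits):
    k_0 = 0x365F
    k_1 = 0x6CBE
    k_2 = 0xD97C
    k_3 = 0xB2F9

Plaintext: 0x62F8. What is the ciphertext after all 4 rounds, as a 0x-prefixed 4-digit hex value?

s_0 = plaintext = 0x62F8
s_1 = Round(s_0, k_0) = 0xF8D4
s_2 = Round(s_1, k_1) = 0xD4A3
s_3 = Round(s_2, k_2) = 0xA3AE
s_4 = Round(s_3, k_3) = 0xAE75

0xAE75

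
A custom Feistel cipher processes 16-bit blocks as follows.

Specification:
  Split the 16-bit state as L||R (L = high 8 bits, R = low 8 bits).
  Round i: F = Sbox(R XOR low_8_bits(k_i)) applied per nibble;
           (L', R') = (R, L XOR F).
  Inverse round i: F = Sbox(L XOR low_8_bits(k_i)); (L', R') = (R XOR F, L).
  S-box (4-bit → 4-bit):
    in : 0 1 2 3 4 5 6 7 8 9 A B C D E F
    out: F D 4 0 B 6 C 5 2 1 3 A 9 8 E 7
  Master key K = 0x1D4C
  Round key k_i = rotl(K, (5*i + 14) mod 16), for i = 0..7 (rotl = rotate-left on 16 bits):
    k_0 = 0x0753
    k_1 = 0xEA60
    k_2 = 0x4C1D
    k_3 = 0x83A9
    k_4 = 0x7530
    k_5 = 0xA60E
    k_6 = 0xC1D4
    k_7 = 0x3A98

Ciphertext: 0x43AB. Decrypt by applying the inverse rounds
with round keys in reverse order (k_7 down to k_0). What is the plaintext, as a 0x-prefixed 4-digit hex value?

s_0 = ciphertext = 0x43AB
s_1 = InvRound(s_0, k_7) = 0x2143
s_2 = InvRound(s_1, k_6) = 0x3521
s_3 = InvRound(s_2, k_5) = 0x2B35
s_4 = InvRound(s_3, k_4) = 0xEF2B
s_5 = InvRound(s_4, k_3) = 0x97EF
s_6 = InvRound(s_5, k_2) = 0xCC97
s_7 = InvRound(s_6, k_1) = 0xAECC
s_8 = InvRound(s_7, k_0) = 0xB4AE

0xB4AE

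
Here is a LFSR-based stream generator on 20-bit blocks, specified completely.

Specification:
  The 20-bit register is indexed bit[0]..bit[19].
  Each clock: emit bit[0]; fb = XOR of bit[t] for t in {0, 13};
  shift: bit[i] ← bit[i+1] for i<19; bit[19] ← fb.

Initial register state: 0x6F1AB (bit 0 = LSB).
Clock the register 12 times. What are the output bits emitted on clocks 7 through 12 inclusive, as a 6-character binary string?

reg_0 = 0x6F1AB
clock 1: out=1, reg = 0x378D5
clock 2: out=1, reg = 0x1BC6A
clock 3: out=0, reg = 0x8DE35
clock 4: out=1, reg = 0xC6F1A
clock 5: out=0, reg = 0xE378D
clock 6: out=1, reg = 0x71BC6
clock 7: out=0, reg = 0x38DE3
clock 8: out=1, reg = 0x9C6F1
clock 9: out=1, reg = 0xCE378
clock 10: out=0, reg = 0xE71BC
clock 11: out=0, reg = 0xF38DE
clock 12: out=0, reg = 0xF9C6F

011000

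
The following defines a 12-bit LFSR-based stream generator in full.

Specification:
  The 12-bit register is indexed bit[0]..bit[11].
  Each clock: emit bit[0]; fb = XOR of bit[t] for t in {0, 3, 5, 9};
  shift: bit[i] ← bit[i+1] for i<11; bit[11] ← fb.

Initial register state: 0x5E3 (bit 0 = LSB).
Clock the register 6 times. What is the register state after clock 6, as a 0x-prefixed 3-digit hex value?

0x897

reg_0 = 0x5E3
clock 1: out=1, reg = 0x2F1
clock 2: out=1, reg = 0x978
clock 3: out=0, reg = 0x4BC
clock 4: out=0, reg = 0x25E
clock 5: out=0, reg = 0x12F
clock 6: out=1, reg = 0x897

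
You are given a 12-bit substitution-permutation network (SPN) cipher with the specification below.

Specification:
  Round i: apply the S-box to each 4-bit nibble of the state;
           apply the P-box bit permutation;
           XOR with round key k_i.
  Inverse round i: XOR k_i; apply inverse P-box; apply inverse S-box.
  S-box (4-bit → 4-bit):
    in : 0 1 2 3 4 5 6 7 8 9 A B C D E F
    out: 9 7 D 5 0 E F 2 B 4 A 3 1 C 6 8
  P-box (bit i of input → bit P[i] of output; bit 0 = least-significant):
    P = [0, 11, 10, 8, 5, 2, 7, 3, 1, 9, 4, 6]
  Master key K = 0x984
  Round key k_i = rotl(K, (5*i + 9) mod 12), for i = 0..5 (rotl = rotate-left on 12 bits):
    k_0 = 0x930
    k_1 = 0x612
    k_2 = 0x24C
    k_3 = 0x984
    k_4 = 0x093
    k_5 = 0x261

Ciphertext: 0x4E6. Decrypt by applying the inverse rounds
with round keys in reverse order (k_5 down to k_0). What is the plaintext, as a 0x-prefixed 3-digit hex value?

s_0 = ciphertext = 0x4E6
s_1 = InvRound(s_0, k_5) = 0xBE3
s_2 = InvRound(s_1, k_4) = 0x5CA
s_3 = InvRound(s_2, k_3) = 0x0AE
s_4 = InvRound(s_3, k_2) = 0x834
s_5 = InvRound(s_4, k_1) = 0xBBE
s_6 = InvRound(s_5, k_0) = 0xB54

0xB54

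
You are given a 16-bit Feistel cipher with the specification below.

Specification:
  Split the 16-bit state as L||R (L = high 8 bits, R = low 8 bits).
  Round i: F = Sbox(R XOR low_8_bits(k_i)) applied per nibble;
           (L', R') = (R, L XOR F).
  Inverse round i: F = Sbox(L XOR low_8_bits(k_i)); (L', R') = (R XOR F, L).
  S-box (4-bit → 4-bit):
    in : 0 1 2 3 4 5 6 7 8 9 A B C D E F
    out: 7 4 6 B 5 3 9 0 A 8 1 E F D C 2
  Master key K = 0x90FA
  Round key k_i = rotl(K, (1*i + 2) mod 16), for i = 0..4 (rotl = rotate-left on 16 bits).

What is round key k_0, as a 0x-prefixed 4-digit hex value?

0x43EA

K = 0x90FA
k_0 = rotl(K, (1*0+2) mod 16) = rotl(K, 2) = 0x43EA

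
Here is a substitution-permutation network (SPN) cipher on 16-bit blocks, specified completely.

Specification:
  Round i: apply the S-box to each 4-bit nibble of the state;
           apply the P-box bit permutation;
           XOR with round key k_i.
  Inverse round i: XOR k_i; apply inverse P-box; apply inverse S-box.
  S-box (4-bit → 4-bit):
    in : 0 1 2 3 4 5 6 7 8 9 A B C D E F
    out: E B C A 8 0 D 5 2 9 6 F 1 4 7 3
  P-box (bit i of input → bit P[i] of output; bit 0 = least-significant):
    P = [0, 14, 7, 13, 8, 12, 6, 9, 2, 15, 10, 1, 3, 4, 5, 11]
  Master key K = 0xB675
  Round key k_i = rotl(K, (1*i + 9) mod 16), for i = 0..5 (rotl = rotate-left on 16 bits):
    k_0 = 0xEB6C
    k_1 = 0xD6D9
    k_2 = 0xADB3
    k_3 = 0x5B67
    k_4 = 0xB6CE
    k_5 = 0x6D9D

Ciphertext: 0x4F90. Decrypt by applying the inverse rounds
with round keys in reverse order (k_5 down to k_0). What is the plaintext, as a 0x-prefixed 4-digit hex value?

0xBF7F

s_0 = ciphertext = 0x4F90
s_1 = InvRound(s_0, k_5) = 0xCC49
s_2 = InvRound(s_1, k_4) = 0x493B
s_3 = InvRound(s_2, k_3) = 0xFC05
s_4 = InvRound(s_3, k_2) = 0xA9FA
s_5 = InvRound(s_4, k_1) = 0x2211
s_6 = InvRound(s_5, k_0) = 0xBF7F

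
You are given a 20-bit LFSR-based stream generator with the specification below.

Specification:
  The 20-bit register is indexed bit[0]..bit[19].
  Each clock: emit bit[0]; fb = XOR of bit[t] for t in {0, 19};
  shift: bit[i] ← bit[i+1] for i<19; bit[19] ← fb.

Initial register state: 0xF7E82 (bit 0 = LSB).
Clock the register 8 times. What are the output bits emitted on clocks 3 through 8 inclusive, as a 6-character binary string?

000001

reg_0 = 0xF7E82
clock 1: out=0, reg = 0xFBF41
clock 2: out=1, reg = 0x7DFA0
clock 3: out=0, reg = 0x3EFD0
clock 4: out=0, reg = 0x1F7E8
clock 5: out=0, reg = 0x0FBF4
clock 6: out=0, reg = 0x07DFA
clock 7: out=0, reg = 0x03EFD
clock 8: out=1, reg = 0x81F7E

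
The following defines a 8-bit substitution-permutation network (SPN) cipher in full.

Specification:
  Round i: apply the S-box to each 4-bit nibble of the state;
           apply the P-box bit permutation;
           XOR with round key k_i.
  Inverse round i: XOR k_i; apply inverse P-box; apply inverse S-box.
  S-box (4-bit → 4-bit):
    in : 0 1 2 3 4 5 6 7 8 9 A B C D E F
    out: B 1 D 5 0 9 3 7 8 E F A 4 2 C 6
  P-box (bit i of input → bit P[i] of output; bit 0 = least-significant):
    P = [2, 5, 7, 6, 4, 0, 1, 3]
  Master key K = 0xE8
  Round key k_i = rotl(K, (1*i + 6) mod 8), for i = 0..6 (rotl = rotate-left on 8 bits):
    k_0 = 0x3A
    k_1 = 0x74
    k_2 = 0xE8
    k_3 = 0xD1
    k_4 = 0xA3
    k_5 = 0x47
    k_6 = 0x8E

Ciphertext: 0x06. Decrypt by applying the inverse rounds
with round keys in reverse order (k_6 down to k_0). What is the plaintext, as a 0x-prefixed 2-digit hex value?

0xCB

s_0 = ciphertext = 0x06
s_1 = InvRound(s_0, k_6) = 0x8C
s_2 = InvRound(s_1, k_5) = 0x9E
s_3 = InvRound(s_2, k_4) = 0x06
s_4 = InvRound(s_3, k_3) = 0x72
s_5 = InvRound(s_4, k_2) = 0x2C
s_6 = InvRound(s_5, k_1) = 0x58
s_7 = InvRound(s_6, k_0) = 0xCB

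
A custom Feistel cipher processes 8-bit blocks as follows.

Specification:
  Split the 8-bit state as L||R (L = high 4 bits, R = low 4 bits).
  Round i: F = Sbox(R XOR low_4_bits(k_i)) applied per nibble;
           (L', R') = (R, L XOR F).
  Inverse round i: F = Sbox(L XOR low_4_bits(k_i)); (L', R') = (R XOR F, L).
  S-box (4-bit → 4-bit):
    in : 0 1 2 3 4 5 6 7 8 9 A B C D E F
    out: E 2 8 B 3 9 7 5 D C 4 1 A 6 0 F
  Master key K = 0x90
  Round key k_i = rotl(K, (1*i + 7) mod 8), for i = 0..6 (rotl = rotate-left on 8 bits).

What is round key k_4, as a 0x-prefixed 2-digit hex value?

K = 0x90
k_0 = rotl(K, (1*0+7) mod 8) = rotl(K, 7) = 0x48
k_1 = rotl(K, (1*1+7) mod 8) = rotl(K, 0) = 0x90
k_2 = rotl(K, (1*2+7) mod 8) = rotl(K, 1) = 0x21
k_3 = rotl(K, (1*3+7) mod 8) = rotl(K, 2) = 0x42
k_4 = rotl(K, (1*4+7) mod 8) = rotl(K, 3) = 0x84

0x84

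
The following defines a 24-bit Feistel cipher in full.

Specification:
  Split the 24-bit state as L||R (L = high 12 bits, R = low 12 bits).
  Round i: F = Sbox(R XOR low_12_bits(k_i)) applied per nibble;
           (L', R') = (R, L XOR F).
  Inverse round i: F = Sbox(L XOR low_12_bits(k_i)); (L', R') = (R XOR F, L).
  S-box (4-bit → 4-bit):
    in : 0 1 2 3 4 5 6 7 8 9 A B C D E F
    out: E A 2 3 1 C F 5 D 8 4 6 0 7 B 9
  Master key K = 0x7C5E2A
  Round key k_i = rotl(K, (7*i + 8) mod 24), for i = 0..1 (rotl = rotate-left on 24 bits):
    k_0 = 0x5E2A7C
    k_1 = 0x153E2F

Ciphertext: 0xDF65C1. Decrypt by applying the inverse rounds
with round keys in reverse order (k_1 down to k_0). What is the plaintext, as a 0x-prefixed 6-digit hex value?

0xDFA6B9

s_0 = ciphertext = 0xDF65C1
s_1 = InvRound(s_0, k_1) = 0x6B9DF6
s_2 = InvRound(s_1, k_0) = 0xDFA6B9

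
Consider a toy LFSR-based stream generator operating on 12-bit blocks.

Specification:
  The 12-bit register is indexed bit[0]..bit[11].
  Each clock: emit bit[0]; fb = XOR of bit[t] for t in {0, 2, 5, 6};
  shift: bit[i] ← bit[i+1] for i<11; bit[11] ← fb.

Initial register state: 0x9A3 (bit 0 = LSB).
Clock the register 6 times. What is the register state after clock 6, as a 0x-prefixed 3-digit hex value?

0x826

reg_0 = 0x9A3
clock 1: out=1, reg = 0x4D1
clock 2: out=1, reg = 0x268
clock 3: out=0, reg = 0x134
clock 4: out=0, reg = 0x09A
clock 5: out=0, reg = 0x04D
clock 6: out=1, reg = 0x826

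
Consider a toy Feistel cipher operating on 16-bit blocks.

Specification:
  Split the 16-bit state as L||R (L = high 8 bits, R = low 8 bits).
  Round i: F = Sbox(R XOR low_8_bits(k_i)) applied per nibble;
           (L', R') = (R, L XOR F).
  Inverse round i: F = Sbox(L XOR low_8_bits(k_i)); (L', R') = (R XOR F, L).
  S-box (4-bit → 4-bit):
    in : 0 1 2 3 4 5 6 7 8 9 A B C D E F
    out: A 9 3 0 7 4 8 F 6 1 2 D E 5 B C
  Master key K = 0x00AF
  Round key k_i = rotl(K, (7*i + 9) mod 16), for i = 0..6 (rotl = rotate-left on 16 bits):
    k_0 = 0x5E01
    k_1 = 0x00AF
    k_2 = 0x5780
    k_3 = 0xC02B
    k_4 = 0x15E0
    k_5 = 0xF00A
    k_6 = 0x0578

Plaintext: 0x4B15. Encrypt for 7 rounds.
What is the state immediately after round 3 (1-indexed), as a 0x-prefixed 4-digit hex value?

s_0 = plaintext = 0x4B15
s_1 = Round(s_0, k_0) = 0x15DC
s_2 = Round(s_1, k_1) = 0xDCE5
s_3 = Round(s_2, k_2) = 0xE558
s_4 = Round(s_3, k_3) = 0x5815
s_5 = Round(s_4, k_4) = 0x159C
s_6 = Round(s_5, k_5) = 0x9C0D
s_7 = Round(s_6, k_6) = 0x0D68

0xE558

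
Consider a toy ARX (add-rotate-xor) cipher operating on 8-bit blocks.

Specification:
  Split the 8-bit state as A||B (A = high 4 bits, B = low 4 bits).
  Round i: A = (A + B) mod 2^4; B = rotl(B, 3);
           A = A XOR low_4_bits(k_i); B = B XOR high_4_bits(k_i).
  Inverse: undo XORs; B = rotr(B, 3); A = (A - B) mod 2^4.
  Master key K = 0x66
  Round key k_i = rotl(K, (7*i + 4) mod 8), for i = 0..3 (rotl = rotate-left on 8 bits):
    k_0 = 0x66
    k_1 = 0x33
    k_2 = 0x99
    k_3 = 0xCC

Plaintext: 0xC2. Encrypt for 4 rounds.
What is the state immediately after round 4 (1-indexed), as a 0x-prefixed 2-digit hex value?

s_0 = plaintext = 0xC2
s_1 = Round(s_0, k_0) = 0x87
s_2 = Round(s_1, k_1) = 0xC8
s_3 = Round(s_2, k_2) = 0xDD
s_4 = Round(s_3, k_3) = 0x62

0x62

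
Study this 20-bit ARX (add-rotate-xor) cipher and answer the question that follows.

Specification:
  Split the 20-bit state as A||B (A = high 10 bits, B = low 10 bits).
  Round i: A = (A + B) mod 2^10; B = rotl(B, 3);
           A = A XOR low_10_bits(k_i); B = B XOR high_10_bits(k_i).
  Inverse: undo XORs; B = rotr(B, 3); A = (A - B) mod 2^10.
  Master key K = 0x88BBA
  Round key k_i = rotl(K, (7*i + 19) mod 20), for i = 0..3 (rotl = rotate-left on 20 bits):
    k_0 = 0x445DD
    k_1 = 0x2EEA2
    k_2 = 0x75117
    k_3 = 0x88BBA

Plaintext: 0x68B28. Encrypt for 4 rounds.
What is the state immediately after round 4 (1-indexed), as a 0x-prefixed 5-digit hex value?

0x46861

s_0 = plaintext = 0x68B28
s_1 = Round(s_0, k_0) = 0x45C57
s_2 = Round(s_1, k_1) = 0xF3203
s_3 = Round(s_2, k_2) = 0x361C8
s_4 = Round(s_3, k_3) = 0x46861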